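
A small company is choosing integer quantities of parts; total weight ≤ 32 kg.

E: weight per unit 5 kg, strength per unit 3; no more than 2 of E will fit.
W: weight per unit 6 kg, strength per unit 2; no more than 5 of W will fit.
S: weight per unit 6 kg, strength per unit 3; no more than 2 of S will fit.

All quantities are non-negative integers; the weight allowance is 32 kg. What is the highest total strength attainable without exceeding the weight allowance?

Take 2×E, 1×W, and 2×S: weight 28 ≤ 32, strength 2·3 + 1·2 + 2·3 = 14.
E has the best ratio (3/5) and is taken to its limit of 2; remaining capacity is filled optimally with the others.

14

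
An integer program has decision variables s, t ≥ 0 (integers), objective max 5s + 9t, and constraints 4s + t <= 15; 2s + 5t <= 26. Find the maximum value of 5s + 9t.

Relaxing integrality, the LP optimum is 50.61 at (s,t) = (2.72, 4.11), which is not an integer point.
(s,t)=(2,4): 4·2+1·4=12≤15, 2·2+5·4=24≤26, objective 46.
(s,t)=(3,3): 4·3+1·3=15≤15, 2·3+5·3=21≤26, objective 42.
(s,t)=(1,4): 4·1+1·4=8≤15, 2·1+5·4=22≤26, objective 41.
The best lattice point is (2,4), giving 46.

46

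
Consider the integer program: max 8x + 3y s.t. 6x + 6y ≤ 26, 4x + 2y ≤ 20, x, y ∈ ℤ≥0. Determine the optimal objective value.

32

(x,y)=(4,0) is feasible, giving 32.
(x,y)=(3,1) is feasible, giving 27.
(x,y)=(3,0) is feasible, giving 24.
Maximum is 32 at (x,y)=(4,0).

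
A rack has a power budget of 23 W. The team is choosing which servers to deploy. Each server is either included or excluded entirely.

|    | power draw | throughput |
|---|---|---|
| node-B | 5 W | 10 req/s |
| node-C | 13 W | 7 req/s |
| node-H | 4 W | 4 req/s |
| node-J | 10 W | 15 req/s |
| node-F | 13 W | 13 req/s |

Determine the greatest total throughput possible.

29

Treat it as a binary knapsack problem.
Take node-B, node-H, and node-J: power draw 5 + 4 + 10 = 19 ≤ 23, throughput 10 + 4 + 15 = 29.
No other feasible combination does better.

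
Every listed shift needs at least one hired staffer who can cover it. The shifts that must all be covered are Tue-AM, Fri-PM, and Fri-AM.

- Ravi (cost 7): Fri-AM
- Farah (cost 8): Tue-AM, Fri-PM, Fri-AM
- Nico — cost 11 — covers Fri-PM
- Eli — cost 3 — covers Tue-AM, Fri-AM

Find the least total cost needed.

The greedy cost-per-new-shift heuristic would pick Eli and Farah for 11, but a cheaper cover exists.
Farah alone covers Tue-AM, Fri-PM, Fri-AM — every shift.
Total cost: 8.
No cover costs less than 8.

8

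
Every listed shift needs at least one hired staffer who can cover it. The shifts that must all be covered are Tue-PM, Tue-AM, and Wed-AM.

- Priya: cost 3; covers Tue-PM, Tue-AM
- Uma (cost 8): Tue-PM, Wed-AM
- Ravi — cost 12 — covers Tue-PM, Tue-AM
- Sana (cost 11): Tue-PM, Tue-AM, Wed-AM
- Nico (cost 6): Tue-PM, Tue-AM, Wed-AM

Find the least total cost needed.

Nico alone covers Tue-PM, Tue-AM, Wed-AM — every shift.
Total cost: 6.

6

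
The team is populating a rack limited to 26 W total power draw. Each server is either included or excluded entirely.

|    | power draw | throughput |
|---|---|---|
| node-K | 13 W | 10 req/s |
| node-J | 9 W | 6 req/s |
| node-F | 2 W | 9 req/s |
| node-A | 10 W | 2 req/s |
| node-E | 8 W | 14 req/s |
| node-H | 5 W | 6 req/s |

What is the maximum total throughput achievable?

35

Treat it as a binary knapsack problem.
node-F + node-A + node-E + node-H: power draw 2 + 10 + 8 + 5 = 25 ≤ 26, throughput 9 + 2 + 14 + 6 = 31.
node-J + node-F + node-E + node-H: power draw 9 + 2 + 8 + 5 = 24 ≤ 26, throughput 6 + 9 + 14 + 6 = 35.
node-K + node-F + node-E: power draw 13 + 2 + 8 = 23 ≤ 26, throughput 10 + 9 + 14 = 33.
Best is node-J, node-F, node-E, and node-H with total throughput 35.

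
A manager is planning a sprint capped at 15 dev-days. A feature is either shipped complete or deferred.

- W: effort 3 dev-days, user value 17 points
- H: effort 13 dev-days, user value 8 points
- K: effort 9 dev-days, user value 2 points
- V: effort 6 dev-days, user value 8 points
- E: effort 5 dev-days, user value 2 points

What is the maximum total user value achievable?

Allowing fractional choices, the relaxed optimum would be about 28.7, but features are indivisible.
W + V: effort 3 + 6 = 9 ≤ 15, user value 17 + 8 = 25.
W + V + E: effort 3 + 6 + 5 = 14 ≤ 15, user value 17 + 8 + 2 = 27.
Best is W, V, and E with total user value 27.

27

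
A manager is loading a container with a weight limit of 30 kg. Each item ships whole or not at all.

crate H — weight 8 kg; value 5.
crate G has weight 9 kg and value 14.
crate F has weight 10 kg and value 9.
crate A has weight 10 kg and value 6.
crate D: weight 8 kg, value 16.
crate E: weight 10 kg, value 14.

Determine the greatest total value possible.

44

This is an integer program with binary decision variables.
Take crate G, crate D, and crate E: weight 9 + 8 + 10 = 27 ≤ 30, value 14 + 16 + 14 = 44.
No other feasible combination does better.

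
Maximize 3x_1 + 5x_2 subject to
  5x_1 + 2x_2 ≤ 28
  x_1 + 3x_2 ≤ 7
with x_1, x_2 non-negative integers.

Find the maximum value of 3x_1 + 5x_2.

17

(x_1,x_2)=(4,1): 5·4+2·1=22≤28, 1·4+3·1=7≤7, objective 17.
(x_1,x_2)=(5,0): 5·5+2·0=25≤28, 1·5+3·0=5≤7, objective 15.
(x_1,x_2)=(3,1): 5·3+2·1=17≤28, 1·3+3·1=6≤7, objective 14.
The best lattice point is (4,1), giving 17.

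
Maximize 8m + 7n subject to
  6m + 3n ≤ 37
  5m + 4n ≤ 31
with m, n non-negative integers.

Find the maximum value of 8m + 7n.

Relaxing integrality, the LP optimum is 54.25 at (m,n) = (0, 7.75), which is not an integer point.
(m,n)=(3,4): 6·3+3·4=30≤37, 5·3+4·4=31≤31, objective 52.
(m,n)=(2,5): 6·2+3·5=27≤37, 5·2+4·5=30≤31, objective 51.
(m,n)=(1,6): 6·1+3·6=24≤37, 5·1+4·6=29≤31, objective 50.
No feasible integer point exceeds 52.

52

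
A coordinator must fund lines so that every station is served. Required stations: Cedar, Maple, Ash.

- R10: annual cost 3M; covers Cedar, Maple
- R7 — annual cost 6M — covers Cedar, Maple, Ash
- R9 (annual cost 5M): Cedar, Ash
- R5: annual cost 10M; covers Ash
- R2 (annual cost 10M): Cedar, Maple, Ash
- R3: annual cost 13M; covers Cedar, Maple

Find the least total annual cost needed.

6

R7 alone covers Cedar, Maple, Ash — every station.
Total annual cost: 6.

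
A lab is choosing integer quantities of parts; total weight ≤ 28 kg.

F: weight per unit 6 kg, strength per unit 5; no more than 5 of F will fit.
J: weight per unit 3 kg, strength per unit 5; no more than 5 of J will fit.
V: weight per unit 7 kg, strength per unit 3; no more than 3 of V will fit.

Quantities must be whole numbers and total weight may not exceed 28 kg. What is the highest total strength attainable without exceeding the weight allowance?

35

J has the best ratio (5/3); taking only J gives at most 5×5 = 25 (stopped by the supply cap of 5).
Mixing does better — 2×F and 5×J: weight 27 ≤ 28, strength 2·5 + 5·5 = 35.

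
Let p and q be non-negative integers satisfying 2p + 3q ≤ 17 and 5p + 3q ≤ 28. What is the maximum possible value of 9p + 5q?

Relaxing integrality, the LP optimum is 50.40 at (p,q) = (5.6, 0), which is not an integer point.
(p,q)=(5,1): 2·5+3·1=13≤17, 5·5+3·1=28≤28, objective 50.
(p,q)=(4,2): 2·4+3·2=14≤17, 5·4+3·2=26≤28, objective 46.
(p,q)=(5,0): 2·5+3·0=10≤17, 5·5+3·0=25≤28, objective 45.
(p,q)=(4,1): 2·4+3·1=11≤17, 5·4+3·1=23≤28, objective 41.
No feasible integer point exceeds 50.

50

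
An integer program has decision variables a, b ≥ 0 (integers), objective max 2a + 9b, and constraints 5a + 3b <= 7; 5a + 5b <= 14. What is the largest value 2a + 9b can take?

(a,b)=(0,2) is feasible, giving 18.
(a,b)=(0,1) is feasible, giving 9.
No feasible integer point exceeds 18.

18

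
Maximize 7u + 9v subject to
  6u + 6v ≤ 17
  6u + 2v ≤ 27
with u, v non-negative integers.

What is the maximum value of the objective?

18

(u,v)=(0,2): 6·0+6·2=12≤17, 6·0+2·2=4≤27, objective 18.
(u,v)=(1,1): 6·1+6·1=12≤17, 6·1+2·1=8≤27, objective 16.
(u,v)=(0,1): 6·0+6·1=6≤17, 6·0+2·1=2≤27, objective 9.
The best lattice point is (0,2), giving 18.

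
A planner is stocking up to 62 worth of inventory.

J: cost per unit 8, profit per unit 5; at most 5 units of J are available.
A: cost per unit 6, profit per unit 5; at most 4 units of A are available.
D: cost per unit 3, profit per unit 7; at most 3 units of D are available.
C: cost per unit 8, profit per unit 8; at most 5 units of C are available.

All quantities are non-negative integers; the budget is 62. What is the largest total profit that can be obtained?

D has the best ratio (7/3); taking only D gives at most 3×7 = 21 (stopped by the supply cap of 3).
Mixing does better — 2×A, 3×D, and 5×C: cost 61 ≤ 62, profit 2·5 + 3·7 + 5·8 = 71.

71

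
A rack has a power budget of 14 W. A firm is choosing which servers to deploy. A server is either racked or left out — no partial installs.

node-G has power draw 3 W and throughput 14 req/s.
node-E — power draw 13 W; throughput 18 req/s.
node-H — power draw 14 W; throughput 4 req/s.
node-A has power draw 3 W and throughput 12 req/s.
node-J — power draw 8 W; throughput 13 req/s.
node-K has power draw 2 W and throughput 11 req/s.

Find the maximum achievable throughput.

Take node-G, node-A, and node-J: power draw 3 + 3 + 8 = 14 ≤ 14, throughput 14 + 12 + 13 = 39.
No other feasible combination does better.

39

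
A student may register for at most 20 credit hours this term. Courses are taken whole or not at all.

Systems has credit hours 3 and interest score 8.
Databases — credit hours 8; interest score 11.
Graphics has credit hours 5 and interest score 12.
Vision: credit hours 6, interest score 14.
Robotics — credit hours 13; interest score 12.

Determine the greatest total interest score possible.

37

Allowing fractional choices, the relaxed optimum would be about 42.2, but courses are indivisible.
Systems + Databases + Vision: credit hours 3 + 8 + 6 = 17 ≤ 20, interest score 8 + 11 + 14 = 33.
Systems + Graphics + Vision: credit hours 3 + 5 + 6 = 14 ≤ 20, interest score 8 + 12 + 14 = 34.
Databases + Graphics + Vision: credit hours 8 + 5 + 6 = 19 ≤ 20, interest score 11 + 12 + 14 = 37.
Best is Databases, Graphics, and Vision with total interest score 37.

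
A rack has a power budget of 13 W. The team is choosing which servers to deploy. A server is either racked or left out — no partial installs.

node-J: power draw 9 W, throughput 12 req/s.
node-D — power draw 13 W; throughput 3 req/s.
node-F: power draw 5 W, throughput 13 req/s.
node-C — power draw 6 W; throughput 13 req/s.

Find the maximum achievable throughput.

node-F: power draw 5 ≤ 13, throughput 13.
node-F + node-C: power draw 5 + 6 = 11 ≤ 13, throughput 13 + 13 = 26.
node-C: power draw 6 ≤ 13, throughput 13.
Best is node-F and node-C with total throughput 26.

26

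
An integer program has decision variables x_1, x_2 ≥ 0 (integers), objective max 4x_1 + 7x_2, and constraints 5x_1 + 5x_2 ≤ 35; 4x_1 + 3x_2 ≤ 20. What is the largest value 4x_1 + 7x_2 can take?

The continuous relaxation peaks at (0, 6.67) with value 46.67; rounding to a feasible lattice point costs some objective.
(x_1,x_2)=(0,6) is feasible, giving 42.
(x_1,x_2)=(1,5) is feasible, giving 39.
No feasible integer point exceeds 42.

42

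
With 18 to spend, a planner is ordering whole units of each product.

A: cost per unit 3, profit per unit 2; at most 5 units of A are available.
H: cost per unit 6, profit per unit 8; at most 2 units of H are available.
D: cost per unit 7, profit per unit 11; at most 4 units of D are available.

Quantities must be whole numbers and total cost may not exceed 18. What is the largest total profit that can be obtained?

D has the best ratio (11/7); taking only D gives at most 2×11 = 22 (stopped by the cost limit).
Mixing does better — 1×A and 2×D: cost 17 ≤ 18, profit 1·2 + 2·11 = 24.

24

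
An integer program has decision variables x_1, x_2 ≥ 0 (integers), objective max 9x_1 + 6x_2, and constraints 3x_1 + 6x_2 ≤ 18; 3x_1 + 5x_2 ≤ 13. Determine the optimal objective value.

Relaxing integrality, the LP optimum is 39.00 at (x_1,x_2) = (4.33, 0), which is not an integer point.
(x_1,x_2)=(4,0): 3·4+6·0=12≤18, 3·4+5·0=12≤13, objective 36.
(x_1,x_2)=(3,0): 3·3+6·0=9≤18, 3·3+5·0=9≤13, objective 27.
The best lattice point is (4,0), giving 36.

36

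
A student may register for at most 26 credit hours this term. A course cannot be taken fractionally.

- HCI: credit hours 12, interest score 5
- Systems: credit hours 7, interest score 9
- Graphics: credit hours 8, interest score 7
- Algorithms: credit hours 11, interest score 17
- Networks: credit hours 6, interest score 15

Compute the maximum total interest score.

Systems + Algorithms + Networks: credit hours 7 + 11 + 6 = 24 ≤ 26, interest score 9 + 17 + 15 = 41.
Systems + Graphics + Algorithms: credit hours 7 + 8 + 11 = 26 ≤ 26, interest score 9 + 7 + 17 = 33.
Graphics + Algorithms + Networks: credit hours 8 + 11 + 6 = 25 ≤ 26, interest score 7 + 17 + 15 = 39.
Best is Systems, Algorithms, and Networks with total interest score 41.

41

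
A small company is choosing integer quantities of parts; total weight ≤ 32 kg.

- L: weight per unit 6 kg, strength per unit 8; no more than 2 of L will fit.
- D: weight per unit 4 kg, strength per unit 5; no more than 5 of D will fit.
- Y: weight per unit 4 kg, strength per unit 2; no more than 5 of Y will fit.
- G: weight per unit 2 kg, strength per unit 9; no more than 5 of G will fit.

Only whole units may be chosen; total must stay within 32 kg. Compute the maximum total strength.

73

This is a bounded integer knapsack.
G has the best ratio (9/2); taking only G gives at most 5×9 = 45 (stopped by the supply cap of 5).
Mixing does better — 1×L, 4×D, and 5×G: weight 32 ≤ 32, strength 1·8 + 4·5 + 5·9 = 73.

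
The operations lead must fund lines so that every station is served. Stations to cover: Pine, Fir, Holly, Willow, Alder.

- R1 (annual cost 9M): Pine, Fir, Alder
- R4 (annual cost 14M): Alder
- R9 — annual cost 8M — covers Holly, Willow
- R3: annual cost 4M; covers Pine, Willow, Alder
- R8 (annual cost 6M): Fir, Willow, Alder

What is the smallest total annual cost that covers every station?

The greedy cost-per-new-station heuristic would pick R3, R8, and R9 for 18, but a cheaper cover exists.
Choose R1 and R9: together they cover Pine, Fir, Holly, Willow, Alder — every station.
Total annual cost: 9 + 8 = 17.
No cover costs less than 17.

17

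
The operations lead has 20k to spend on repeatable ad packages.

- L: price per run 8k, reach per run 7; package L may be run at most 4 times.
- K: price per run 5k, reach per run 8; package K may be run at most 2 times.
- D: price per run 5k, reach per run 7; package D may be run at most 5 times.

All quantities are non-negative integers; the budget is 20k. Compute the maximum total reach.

This is a bounded integer knapsack.
K has the best ratio (8/5); taking only K gives at most 2×8 = 16 (stopped by the supply cap of 2).
Mixing does better — 2×K and 2×D: price 20 ≤ 20, reach 2·8 + 2·7 = 30.

30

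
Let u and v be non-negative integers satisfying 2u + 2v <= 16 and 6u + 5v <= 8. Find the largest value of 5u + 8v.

The continuous relaxation peaks at (0, 1.6) with value 12.80; rounding to a feasible lattice point costs some objective.
(u,v)=(0,1): 2·0+2·1=2≤16, 6·0+5·1=5≤8, objective 8.
(u,v)=(1,0): 2·1+2·0=2≤16, 6·1+5·0=6≤8, objective 5.
Maximum is 8 at (u,v)=(0,1).

8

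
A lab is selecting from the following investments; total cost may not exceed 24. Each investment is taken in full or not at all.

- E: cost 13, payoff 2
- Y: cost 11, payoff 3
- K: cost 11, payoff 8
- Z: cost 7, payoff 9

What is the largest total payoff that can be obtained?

17

Treat it as a binary knapsack problem.
Y + Z: cost 11 + 7 = 18 ≤ 24, payoff 3 + 9 = 12.
K + Z: cost 11 + 7 = 18 ≤ 24, payoff 8 + 9 = 17.
Best is K and Z with total payoff 17.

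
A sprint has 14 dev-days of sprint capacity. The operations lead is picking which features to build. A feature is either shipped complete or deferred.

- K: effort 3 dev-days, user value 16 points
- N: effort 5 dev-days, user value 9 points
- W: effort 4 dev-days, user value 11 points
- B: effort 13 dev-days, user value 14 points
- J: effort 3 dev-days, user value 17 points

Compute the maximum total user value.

44

Take K, W, and J: effort 3 + 4 + 3 = 10 ≤ 14, user value 16 + 11 + 17 = 44.
No other feasible combination does better.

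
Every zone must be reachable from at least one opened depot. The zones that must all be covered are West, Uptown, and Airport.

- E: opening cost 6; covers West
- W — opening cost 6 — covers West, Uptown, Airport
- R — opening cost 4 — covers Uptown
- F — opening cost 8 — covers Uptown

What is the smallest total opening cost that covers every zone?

W alone covers West, Uptown, Airport — every zone.
Total opening cost: 6.

6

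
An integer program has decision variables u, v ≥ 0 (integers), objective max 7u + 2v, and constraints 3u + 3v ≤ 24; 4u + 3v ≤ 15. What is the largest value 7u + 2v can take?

Relaxing integrality, the LP optimum is 26.25 at (u,v) = (3.75, 0), which is not an integer point.
(u,v)=(3,1): 3·3+3·1=12≤24, 4·3+3·1=15≤15, objective 23.
(u,v)=(3,0): 3·3+3·0=9≤24, 4·3+3·0=12≤15, objective 21.
The best lattice point is (3,1), giving 23.

23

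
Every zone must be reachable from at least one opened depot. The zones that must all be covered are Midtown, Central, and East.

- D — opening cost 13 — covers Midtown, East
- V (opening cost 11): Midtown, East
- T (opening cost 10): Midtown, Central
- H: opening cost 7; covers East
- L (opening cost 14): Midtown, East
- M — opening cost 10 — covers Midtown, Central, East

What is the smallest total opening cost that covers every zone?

10

This is an integer covering problem.
M alone covers Midtown, Central, East — every zone.
Total opening cost: 10.
No cover costs less than 10.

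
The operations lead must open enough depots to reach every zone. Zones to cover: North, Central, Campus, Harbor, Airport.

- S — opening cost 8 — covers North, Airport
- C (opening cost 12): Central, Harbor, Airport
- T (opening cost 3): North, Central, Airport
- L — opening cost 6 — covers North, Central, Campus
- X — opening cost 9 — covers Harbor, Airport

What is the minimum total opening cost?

15

The greedy cost-per-new-zone heuristic would pick T, L, and X for 18, but a cheaper cover exists.
Choose L and X: together they cover North, Central, Campus, Harbor, Airport — every zone.
Total opening cost: 6 + 9 = 15.
No cover costs less than 15.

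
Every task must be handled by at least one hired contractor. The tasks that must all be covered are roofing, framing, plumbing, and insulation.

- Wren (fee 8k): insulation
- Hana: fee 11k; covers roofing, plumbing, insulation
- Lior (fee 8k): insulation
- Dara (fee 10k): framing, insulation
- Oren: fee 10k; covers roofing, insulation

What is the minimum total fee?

Choose Hana and Dara: together they cover roofing, framing, plumbing, insulation — every task.
Total fee: 11 + 10 = 21.

21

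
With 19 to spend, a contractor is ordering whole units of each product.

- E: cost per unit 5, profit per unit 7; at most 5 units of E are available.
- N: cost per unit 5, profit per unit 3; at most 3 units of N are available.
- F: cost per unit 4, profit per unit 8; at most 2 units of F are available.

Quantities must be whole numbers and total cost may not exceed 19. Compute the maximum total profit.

This is a bounded integer knapsack.
Take 2×E and 2×F: cost 18 ≤ 19, profit 2·7 + 2·8 = 30.
F has the best ratio (8/4) and is taken to its limit of 2; remaining capacity is filled optimally with the others.

30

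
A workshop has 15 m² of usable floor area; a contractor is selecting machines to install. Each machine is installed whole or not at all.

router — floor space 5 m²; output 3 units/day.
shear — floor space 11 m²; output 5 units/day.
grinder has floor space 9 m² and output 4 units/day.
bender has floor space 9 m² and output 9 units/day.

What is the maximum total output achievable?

This is a 0-1 knapsack instance.
bender: floor space 9 ≤ 15, output 9.
router + bender: floor space 5 + 9 = 14 ≤ 15, output 3 + 9 = 12.
Best is router and bender with total output 12.

12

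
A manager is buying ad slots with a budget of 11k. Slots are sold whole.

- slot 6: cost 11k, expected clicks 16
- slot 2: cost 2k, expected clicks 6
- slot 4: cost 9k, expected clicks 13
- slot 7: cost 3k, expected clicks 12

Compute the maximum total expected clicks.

Treat it as a binary knapsack problem.
Take slot 2 and slot 4: cost 2 + 9 = 11 ≤ 11, expected clicks 6 + 13 = 19.
No other feasible combination does better.

19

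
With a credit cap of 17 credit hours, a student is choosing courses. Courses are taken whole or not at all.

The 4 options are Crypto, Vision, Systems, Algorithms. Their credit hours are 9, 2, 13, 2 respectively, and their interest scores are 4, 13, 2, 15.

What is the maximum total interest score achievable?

32

This is an integer program with binary decision variables.
Take Crypto, Vision, and Algorithms: credit hours 9 + 2 + 2 = 13 ≤ 17, interest score 4 + 13 + 15 = 32.
No other feasible combination does better.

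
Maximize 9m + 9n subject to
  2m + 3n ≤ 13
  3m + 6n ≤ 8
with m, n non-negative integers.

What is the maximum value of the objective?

Relaxing integrality, the LP optimum is 24.00 at (m,n) = (2.67, 0), which is not an integer point.
(m,n)=(2,0): 2·2+3·0=4≤13, 3·2+6·0=6≤8, objective 18.
(m,n)=(1,0): 2·1+3·0=2≤13, 3·1+6·0=3≤8, objective 9.
Maximum is 18 at (m,n)=(2,0).

18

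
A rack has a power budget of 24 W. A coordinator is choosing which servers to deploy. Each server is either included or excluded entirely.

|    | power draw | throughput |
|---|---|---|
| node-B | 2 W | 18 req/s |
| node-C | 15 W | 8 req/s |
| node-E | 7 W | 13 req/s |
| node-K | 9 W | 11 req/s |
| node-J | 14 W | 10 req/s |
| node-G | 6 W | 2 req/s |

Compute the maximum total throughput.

44

Treat it as a binary knapsack problem.
node-B + node-E + node-J: power draw 2 + 7 + 14 = 23 ≤ 24, throughput 18 + 13 + 10 = 41.
node-B + node-E + node-K + node-G: power draw 2 + 7 + 9 + 6 = 24 ≤ 24, throughput 18 + 13 + 11 + 2 = 44.
node-B + node-E + node-K: power draw 2 + 7 + 9 = 18 ≤ 24, throughput 18 + 13 + 11 = 42.
Best is node-B, node-E, node-K, and node-G with total throughput 44.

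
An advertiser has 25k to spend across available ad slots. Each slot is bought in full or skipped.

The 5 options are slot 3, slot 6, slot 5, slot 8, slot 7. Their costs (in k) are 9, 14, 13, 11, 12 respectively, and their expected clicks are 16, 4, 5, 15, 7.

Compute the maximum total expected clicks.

31

Allowing fractional choices, the relaxed optimum would be about 33.9, but ad slots are indivisible.
slot 3 + slot 7: cost 9 + 12 = 21 ≤ 25, expected clicks 16 + 7 = 23.
slot 3 + slot 8: cost 9 + 11 = 20 ≤ 25, expected clicks 16 + 15 = 31.
Best is slot 3 and slot 8 with total expected clicks 31.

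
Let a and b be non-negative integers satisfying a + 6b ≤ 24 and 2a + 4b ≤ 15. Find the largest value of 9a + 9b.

63

Relaxing integrality, the LP optimum is 67.50 at (a,b) = (7.5, 0), which is not an integer point.
(a,b)=(7,0): 1·7+6·0=7≤24, 2·7+4·0=14≤15, objective 63.
(a,b)=(6,0): 1·6+6·0=6≤24, 2·6+4·0=12≤15, objective 54.
The best lattice point is (7,0), giving 63.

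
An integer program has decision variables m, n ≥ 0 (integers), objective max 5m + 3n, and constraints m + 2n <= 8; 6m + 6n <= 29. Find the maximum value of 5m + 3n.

20

(m,n)=(4,0): 1·4+2·0=4≤8, 6·4+6·0=24≤29, objective 20.
(m,n)=(3,1): 1·3+2·1=5≤8, 6·3+6·1=24≤29, objective 18.
(m,n)=(3,0): 1·3+2·0=3≤8, 6·3+6·0=18≤29, objective 15.
The best lattice point is (4,0), giving 20.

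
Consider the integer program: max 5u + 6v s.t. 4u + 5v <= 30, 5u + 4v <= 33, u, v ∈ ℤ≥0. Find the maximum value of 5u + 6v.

(u,v)=(5,2): 4·5+5·2=30≤30, 5·5+4·2=33≤33, objective 37.
(u,v)=(4,2): 4·4+5·2=26≤30, 5·4+4·2=28≤33, objective 32.
Maximum is 37 at (u,v)=(5,2).

37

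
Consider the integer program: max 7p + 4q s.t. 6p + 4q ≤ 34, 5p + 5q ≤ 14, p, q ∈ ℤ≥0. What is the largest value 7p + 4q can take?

Relaxing integrality, the LP optimum is 19.60 at (p,q) = (2.8, 0), which is not an integer point.
(p,q)=(2,0): 6·2+4·0=12≤34, 5·2+5·0=10≤14, objective 14.
(p,q)=(1,1): 6·1+4·1=10≤34, 5·1+5·1=10≤14, objective 11.
No feasible integer point exceeds 14.

14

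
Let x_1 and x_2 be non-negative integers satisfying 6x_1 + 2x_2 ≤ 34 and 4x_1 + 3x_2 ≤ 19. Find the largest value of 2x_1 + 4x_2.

(x_1,x_2)=(0,6): 6·0+2·6=12≤34, 4·0+3·6=18≤19, objective 24.
(x_1,x_2)=(1,5): 6·1+2·5=16≤34, 4·1+3·5=19≤19, objective 22.
(x_1,x_2)=(0,5): 6·0+2·5=10≤34, 4·0+3·5=15≤19, objective 20.
The best lattice point is (0,6), giving 24.

24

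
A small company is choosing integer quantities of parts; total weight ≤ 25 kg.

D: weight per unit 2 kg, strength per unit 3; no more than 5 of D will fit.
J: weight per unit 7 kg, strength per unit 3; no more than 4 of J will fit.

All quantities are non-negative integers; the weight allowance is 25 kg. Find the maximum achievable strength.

21

5×D and 2×J: weight 24 ≤ 25, strength 5·3 + 2·3 = 21.
4×D and 2×J: weight 22 ≤ 25, strength 4·3 + 2·3 = 18.
Best is 21.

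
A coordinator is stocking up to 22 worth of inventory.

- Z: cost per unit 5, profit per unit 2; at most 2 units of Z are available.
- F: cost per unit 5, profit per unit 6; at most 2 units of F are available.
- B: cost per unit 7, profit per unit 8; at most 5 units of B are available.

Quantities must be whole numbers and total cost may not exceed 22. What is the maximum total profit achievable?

This is a bounded integer knapsack.
Take 3×B: cost 21 ≤ 22, profit 3·8 = 24.
No other integer combination yields more.

24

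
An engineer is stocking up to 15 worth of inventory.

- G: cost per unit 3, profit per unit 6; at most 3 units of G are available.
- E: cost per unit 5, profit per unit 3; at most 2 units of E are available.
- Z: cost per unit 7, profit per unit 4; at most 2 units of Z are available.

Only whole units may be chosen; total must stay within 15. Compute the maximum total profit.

21

Take 3×G and 1×E: cost 14 ≤ 15, profit 3·6 + 1·3 = 21.
G has the best ratio (6/3) and is taken to its limit of 3; remaining capacity is filled optimally with the others.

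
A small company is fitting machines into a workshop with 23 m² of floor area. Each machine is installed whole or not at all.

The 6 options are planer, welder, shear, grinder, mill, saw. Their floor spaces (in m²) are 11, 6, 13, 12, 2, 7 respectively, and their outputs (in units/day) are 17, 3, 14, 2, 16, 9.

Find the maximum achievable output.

42

planer + mill + saw: floor space 11 + 2 + 7 = 20 ≤ 23, output 17 + 16 + 9 = 42.
shear + mill + saw: floor space 13 + 2 + 7 = 22 ≤ 23, output 14 + 16 + 9 = 39.
planer + welder + mill: floor space 11 + 6 + 2 = 19 ≤ 23, output 17 + 3 + 16 = 36.
Best is planer, mill, and saw with total output 42.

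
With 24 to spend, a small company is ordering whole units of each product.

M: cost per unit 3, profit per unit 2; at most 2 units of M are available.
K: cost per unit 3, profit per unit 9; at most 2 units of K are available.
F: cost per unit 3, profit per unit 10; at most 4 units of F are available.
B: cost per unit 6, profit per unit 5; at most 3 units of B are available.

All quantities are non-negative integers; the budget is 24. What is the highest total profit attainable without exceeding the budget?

F has the best ratio (10/3); taking only F gives at most 4×10 = 40 (stopped by the supply cap of 4).
Mixing does better — 2×K, 4×F, and 1×B: cost 24 ≤ 24, profit 2·9 + 4·10 + 1·5 = 63.

63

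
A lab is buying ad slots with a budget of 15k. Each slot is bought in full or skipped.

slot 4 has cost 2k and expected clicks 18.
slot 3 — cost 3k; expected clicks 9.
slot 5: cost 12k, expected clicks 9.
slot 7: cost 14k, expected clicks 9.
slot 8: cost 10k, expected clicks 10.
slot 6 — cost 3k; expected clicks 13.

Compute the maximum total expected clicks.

41

slot 4 + slot 8 + slot 6: cost 2 + 10 + 3 = 15 ≤ 15, expected clicks 18 + 10 + 13 = 41.
slot 4 + slot 3 + slot 8: cost 2 + 3 + 10 = 15 ≤ 15, expected clicks 18 + 9 + 10 = 37.
slot 4 + slot 3 + slot 6: cost 2 + 3 + 3 = 8 ≤ 15, expected clicks 18 + 9 + 13 = 40.
Best is slot 4, slot 8, and slot 6 with total expected clicks 41.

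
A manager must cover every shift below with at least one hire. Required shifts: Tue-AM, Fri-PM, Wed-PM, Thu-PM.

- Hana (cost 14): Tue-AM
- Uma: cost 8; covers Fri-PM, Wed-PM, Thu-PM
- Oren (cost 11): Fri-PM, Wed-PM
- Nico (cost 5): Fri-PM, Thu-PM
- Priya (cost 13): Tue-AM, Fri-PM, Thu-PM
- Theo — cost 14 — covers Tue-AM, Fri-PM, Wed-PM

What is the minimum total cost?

19

Choose Nico and Theo: together they cover Tue-AM, Fri-PM, Wed-PM, Thu-PM — every shift.
Total cost: 5 + 14 = 19.
No cover costs less than 19.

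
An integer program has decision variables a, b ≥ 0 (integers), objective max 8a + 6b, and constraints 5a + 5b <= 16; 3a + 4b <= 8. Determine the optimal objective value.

16

(a,b)=(2,0): 5·2+5·0=10≤16, 3·2+4·0=6≤8, objective 16.
(a,b)=(1,1): 5·1+5·1=10≤16, 3·1+4·1=7≤8, objective 14.
(a,b)=(1,0): 5·1+5·0=5≤16, 3·1+4·0=3≤8, objective 8.
Maximum is 16 at (a,b)=(2,0).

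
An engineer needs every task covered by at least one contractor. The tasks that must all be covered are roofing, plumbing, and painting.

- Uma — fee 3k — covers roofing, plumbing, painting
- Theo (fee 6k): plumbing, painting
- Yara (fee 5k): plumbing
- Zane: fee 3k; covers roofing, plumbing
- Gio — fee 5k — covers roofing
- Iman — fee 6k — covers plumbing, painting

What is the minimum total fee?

Uma alone covers roofing, plumbing, painting — every task.
Total fee: 3.

3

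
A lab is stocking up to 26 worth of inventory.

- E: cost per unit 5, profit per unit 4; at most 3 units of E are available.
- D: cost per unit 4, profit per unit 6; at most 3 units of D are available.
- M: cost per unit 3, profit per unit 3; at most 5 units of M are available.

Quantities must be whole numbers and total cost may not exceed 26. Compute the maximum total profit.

3×D and 4×M: cost 24 ≤ 26, profit 3·6 + 4·3 = 30.
1×E, 3×D, and 3×M: cost 26 ≤ 26, profit 1·4 + 3·6 + 3·3 = 31.
Best is 31.

31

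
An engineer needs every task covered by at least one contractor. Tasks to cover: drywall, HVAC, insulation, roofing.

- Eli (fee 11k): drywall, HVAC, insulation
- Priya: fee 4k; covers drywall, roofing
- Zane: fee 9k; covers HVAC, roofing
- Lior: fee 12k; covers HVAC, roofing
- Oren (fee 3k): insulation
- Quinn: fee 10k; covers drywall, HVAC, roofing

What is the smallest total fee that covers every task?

This is an integer covering problem.
The greedy cost-per-new-task heuristic would pick Priya, Oren, and Zane for 16, but a cheaper cover exists.
Choose Oren and Quinn: together they cover drywall, HVAC, insulation, roofing — every task.
Total fee: 3 + 10 = 13.
No cover costs less than 13.

13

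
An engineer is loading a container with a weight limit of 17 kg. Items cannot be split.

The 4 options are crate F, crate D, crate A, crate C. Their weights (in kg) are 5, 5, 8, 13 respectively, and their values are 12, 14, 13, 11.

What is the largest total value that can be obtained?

27

This is an integer program with binary decision variables.
crate F + crate D: weight 5 + 5 = 10 ≤ 17, value 12 + 14 = 26.
crate F + crate A: weight 5 + 8 = 13 ≤ 17, value 12 + 13 = 25.
crate D + crate A: weight 5 + 8 = 13 ≤ 17, value 14 + 13 = 27.
Best is crate D and crate A with total value 27.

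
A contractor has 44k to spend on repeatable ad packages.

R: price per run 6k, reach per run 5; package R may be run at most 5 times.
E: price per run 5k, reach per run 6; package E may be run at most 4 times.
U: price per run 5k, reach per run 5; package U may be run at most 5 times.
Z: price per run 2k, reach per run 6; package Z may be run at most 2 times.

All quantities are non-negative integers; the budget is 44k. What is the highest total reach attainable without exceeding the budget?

Z has the best ratio (6/2); taking only Z gives at most 2×6 = 12 (stopped by the supply cap of 2).
Mixing does better — 4×E, 4×U, and 2×Z: price 44 ≤ 44, reach 4·6 + 4·5 + 2·6 = 56.

56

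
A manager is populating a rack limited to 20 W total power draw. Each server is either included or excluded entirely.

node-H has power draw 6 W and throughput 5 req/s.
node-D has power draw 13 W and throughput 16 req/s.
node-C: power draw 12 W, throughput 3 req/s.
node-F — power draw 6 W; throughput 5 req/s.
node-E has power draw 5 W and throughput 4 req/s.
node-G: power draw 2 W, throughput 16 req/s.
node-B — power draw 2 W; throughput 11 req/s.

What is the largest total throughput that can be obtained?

43

node-H + node-E + node-G + node-B: power draw 6 + 5 + 2 + 2 = 15 ≤ 20, throughput 5 + 4 + 16 + 11 = 36.
node-H + node-F + node-G + node-B: power draw 6 + 6 + 2 + 2 = 16 ≤ 20, throughput 5 + 5 + 16 + 11 = 37.
node-D + node-G + node-B: power draw 13 + 2 + 2 = 17 ≤ 20, throughput 16 + 16 + 11 = 43.
Best is node-D, node-G, and node-B with total throughput 43.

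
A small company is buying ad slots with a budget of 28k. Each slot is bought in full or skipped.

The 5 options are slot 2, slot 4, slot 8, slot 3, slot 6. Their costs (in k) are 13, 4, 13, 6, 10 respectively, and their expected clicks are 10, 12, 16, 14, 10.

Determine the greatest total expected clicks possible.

Allowing fractional choices, the relaxed optimum would be about 47.0, but ad slots are indivisible.
slot 4 + slot 3 + slot 6: cost 4 + 6 + 10 = 20 ≤ 28, expected clicks 12 + 14 + 10 = 36.
slot 4 + slot 8 + slot 3: cost 4 + 13 + 6 = 23 ≤ 28, expected clicks 12 + 16 + 14 = 42.
slot 4 + slot 8 + slot 6: cost 4 + 13 + 10 = 27 ≤ 28, expected clicks 12 + 16 + 10 = 38.
Best is slot 4, slot 8, and slot 3 with total expected clicks 42.

42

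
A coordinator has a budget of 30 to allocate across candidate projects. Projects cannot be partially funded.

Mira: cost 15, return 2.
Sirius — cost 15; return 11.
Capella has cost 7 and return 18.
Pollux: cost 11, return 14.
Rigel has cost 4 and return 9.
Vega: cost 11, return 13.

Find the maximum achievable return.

Allowing fractional choices, the relaxed optimum would be about 50.5, but projects are indivisible.
Capella + Pollux + Rigel: cost 7 + 11 + 4 = 22 ≤ 30, return 18 + 14 + 9 = 41.
Capella + Pollux + Vega: cost 7 + 11 + 11 = 29 ≤ 30, return 18 + 14 + 13 = 45.
Best is Capella, Pollux, and Vega with total return 45.

45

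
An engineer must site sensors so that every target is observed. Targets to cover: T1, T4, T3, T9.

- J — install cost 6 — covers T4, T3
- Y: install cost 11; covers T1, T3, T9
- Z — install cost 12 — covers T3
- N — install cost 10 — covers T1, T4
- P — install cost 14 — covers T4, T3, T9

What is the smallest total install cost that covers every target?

17

Choose J and Y: together they cover T1, T4, T3, T9 — every target.
Total install cost: 6 + 11 = 17.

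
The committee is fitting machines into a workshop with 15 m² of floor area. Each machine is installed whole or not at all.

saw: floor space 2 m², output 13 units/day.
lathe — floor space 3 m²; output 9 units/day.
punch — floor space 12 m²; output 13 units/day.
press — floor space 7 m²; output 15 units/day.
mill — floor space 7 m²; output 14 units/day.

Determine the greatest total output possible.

37

Take saw, lathe, and press: floor space 2 + 3 + 7 = 12 ≤ 15, output 13 + 9 + 15 = 37.
No other feasible combination does better.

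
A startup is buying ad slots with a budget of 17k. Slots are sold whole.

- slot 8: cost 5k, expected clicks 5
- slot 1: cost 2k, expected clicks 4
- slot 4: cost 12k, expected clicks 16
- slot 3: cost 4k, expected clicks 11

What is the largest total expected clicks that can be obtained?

slot 8 + slot 1 + slot 3: cost 5 + 2 + 4 = 11 ≤ 17, expected clicks 5 + 4 + 11 = 20.
slot 4 + slot 3: cost 12 + 4 = 16 ≤ 17, expected clicks 16 + 11 = 27.
slot 8 + slot 4: cost 5 + 12 = 17 ≤ 17, expected clicks 5 + 16 = 21.
Best is slot 4 and slot 3 with total expected clicks 27.

27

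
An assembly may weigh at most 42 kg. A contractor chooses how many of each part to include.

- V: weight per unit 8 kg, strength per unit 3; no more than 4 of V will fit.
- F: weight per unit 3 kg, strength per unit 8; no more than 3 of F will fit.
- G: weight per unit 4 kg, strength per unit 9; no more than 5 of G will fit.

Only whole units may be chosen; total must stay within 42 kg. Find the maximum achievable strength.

72

Take 1×V, 3×F, and 5×G: weight 37 ≤ 42, strength 1·3 + 3·8 + 5·9 = 72.
F has the best ratio (8/3) and is taken to its limit of 3; remaining capacity is filled optimally with the others.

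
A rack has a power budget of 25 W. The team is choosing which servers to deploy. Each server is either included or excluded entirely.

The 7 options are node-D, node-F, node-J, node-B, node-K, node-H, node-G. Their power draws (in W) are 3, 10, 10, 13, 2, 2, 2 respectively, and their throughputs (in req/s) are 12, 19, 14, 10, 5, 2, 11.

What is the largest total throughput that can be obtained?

56

Allowing fractional choices, the relaxed optimum would be about 58.2, but servers are indivisible.
node-D + node-F + node-J + node-G: power draw 3 + 10 + 10 + 2 = 25 ≤ 25, throughput 12 + 19 + 14 + 11 = 56.
node-D + node-F + node-K + node-H + node-G: power draw 3 + 10 + 2 + 2 + 2 = 19 ≤ 25, throughput 12 + 19 + 5 + 2 + 11 = 49.
node-D + node-F + node-J + node-K: power draw 3 + 10 + 10 + 2 = 25 ≤ 25, throughput 12 + 19 + 14 + 5 = 50.
Best is node-D, node-F, node-J, and node-G with total throughput 56.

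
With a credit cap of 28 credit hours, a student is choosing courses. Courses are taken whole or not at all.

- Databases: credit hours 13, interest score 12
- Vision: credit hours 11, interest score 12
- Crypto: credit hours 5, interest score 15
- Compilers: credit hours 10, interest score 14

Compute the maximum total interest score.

Crypto + Compilers: credit hours 5 + 10 = 15 ≤ 28, interest score 15 + 14 = 29.
Vision + Crypto + Compilers: credit hours 11 + 5 + 10 = 26 ≤ 28, interest score 12 + 15 + 14 = 41.
Databases + Crypto + Compilers: credit hours 13 + 5 + 10 = 28 ≤ 28, interest score 12 + 15 + 14 = 41.
The maximum interest score is 41; one optimal choice is Vision, Crypto, and Compilers.

41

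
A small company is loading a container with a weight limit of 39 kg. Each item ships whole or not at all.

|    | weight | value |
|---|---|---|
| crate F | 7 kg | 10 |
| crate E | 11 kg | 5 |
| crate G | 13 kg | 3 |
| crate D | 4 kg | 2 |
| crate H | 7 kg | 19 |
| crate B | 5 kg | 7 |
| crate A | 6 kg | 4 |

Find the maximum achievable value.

crate F + crate E + crate D + crate H + crate B: weight 7 + 11 + 4 + 7 + 5 = 34 ≤ 39, value 10 + 5 + 2 + 19 + 7 = 43.
crate F + crate E + crate H + crate B + crate A: weight 7 + 11 + 7 + 5 + 6 = 36 ≤ 39, value 10 + 5 + 19 + 7 + 4 = 45.
Best is crate F, crate E, crate H, crate B, and crate A with total value 45.

45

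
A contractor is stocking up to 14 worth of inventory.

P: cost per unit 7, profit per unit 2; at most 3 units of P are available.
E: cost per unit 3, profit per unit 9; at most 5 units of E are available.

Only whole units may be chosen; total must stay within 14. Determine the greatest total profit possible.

36

E has the best ratio (9/3); taking only E gives at most 4×9 = 36 (stopped by the cost limit).
Optimal: 4×E: cost 12 ≤ 14, profit 4·9 = 36.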